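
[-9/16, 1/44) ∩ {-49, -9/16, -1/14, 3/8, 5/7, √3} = {-9/16, -1/14}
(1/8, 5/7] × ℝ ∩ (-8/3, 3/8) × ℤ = (1/8, 3/8) × ℤ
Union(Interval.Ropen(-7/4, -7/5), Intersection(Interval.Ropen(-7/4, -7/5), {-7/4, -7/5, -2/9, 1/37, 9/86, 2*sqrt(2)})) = Interval.Ropen(-7/4, -7/5)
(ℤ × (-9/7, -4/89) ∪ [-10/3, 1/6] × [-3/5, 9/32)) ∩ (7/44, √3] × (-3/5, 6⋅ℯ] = ({1} × (-3/5, -4/89)) ∪ ((7/44, 1/6] × (-3/5, 9/32))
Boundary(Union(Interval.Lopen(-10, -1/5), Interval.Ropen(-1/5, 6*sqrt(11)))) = {-10, 6*sqrt(11)}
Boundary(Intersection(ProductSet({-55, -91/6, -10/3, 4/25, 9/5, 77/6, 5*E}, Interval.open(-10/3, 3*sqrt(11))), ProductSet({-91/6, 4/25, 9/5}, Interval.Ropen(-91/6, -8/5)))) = ProductSet({-91/6, 4/25, 9/5}, Interval(-10/3, -8/5))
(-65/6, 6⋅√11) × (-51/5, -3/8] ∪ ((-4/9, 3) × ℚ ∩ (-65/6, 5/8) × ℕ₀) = ((-4/9, 5/8) × ℕ₀) ∪ ((-65/6, 6⋅√11) × (-51/5, -3/8])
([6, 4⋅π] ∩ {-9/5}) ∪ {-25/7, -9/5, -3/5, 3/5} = {-25/7, -9/5, -3/5, 3/5}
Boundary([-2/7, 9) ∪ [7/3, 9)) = {-2/7, 9}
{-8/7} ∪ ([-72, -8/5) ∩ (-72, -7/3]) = (-72, -7/3] ∪ {-8/7}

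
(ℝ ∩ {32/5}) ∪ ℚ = ℚ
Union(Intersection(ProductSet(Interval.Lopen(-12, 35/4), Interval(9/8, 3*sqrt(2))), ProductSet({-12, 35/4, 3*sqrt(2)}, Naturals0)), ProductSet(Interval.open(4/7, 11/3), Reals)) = Union(ProductSet({35/4, 3*sqrt(2)}, Range(2, 5, 1)), ProductSet(Interval.open(4/7, 11/3), Reals))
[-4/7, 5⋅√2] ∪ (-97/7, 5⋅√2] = (-97/7, 5⋅√2]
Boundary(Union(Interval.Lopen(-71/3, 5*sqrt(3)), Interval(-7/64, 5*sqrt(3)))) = {-71/3, 5*sqrt(3)}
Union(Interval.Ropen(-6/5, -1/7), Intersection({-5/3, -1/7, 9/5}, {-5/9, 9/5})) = Union({9/5}, Interval.Ropen(-6/5, -1/7))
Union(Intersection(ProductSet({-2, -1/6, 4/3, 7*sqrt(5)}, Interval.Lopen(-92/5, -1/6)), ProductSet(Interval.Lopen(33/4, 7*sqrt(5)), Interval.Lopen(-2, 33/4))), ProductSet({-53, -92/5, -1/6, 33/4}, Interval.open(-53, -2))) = Union(ProductSet({7*sqrt(5)}, Interval.Lopen(-2, -1/6)), ProductSet({-53, -92/5, -1/6, 33/4}, Interval.open(-53, -2)))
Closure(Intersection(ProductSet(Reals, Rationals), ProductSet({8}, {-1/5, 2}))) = ProductSet({8}, {-1/5, 2})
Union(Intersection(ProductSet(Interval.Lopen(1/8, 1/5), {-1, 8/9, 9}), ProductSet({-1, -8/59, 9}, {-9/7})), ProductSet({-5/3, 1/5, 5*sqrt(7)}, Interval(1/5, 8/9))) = ProductSet({-5/3, 1/5, 5*sqrt(7)}, Interval(1/5, 8/9))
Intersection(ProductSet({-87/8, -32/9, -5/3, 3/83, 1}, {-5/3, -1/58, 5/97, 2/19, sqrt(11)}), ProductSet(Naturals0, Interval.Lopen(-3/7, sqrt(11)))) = ProductSet({1}, {-1/58, 5/97, 2/19, sqrt(11)})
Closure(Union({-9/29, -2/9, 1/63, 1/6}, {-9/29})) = {-9/29, -2/9, 1/63, 1/6}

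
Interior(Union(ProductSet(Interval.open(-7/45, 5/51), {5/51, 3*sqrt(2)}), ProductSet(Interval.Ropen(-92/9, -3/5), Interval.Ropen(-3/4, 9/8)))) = ProductSet(Interval.open(-92/9, -3/5), Interval.open(-3/4, 9/8))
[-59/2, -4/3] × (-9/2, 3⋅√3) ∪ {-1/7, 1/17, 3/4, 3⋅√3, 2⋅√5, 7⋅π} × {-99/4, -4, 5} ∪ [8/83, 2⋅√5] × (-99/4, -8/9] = ([-59/2, -4/3] × (-9/2, 3⋅√3)) ∪ ([8/83, 2⋅√5] × (-99/4, -8/9]) ∪ ({-1/7, 1/17, 3/4, 3⋅√3, 2⋅√5, 7⋅π} × {-99/4, -4, 5})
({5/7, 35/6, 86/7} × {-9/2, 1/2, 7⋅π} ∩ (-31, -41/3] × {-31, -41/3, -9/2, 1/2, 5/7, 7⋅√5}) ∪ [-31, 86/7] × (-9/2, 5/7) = [-31, 86/7] × (-9/2, 5/7)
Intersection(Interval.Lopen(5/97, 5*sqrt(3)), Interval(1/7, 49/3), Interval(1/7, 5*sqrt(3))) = Interval(1/7, 5*sqrt(3))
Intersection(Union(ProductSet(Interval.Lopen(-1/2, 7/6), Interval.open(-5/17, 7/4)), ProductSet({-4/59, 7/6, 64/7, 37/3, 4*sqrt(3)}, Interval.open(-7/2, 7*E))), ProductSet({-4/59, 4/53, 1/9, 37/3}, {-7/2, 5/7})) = ProductSet({-4/59, 4/53, 1/9, 37/3}, {5/7})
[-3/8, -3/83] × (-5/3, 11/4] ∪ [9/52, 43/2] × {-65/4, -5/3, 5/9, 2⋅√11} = ([-3/8, -3/83] × (-5/3, 11/4]) ∪ ([9/52, 43/2] × {-65/4, -5/3, 5/9, 2⋅√11})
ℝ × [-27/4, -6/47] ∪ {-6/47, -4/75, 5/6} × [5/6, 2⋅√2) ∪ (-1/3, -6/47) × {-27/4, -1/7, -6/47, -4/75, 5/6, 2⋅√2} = (ℝ × [-27/4, -6/47]) ∪ ({-6/47, -4/75, 5/6} × [5/6, 2⋅√2)) ∪ ((-1/3, -6/47) × {-27/4, -1/7, -6/47, -4/75, 5/6, 2⋅√2})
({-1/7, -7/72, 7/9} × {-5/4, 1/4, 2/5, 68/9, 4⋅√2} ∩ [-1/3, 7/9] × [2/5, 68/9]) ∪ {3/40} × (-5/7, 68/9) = ({3/40} × (-5/7, 68/9)) ∪ ({-1/7, -7/72, 7/9} × {2/5, 68/9, 4⋅√2})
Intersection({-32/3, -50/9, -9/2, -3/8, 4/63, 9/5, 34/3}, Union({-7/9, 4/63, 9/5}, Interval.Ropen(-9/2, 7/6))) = {-9/2, -3/8, 4/63, 9/5}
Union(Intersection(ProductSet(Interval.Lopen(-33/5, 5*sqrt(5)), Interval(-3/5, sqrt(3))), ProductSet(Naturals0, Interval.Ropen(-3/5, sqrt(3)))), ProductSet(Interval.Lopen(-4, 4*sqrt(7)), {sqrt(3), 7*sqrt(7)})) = Union(ProductSet(Interval.Lopen(-4, 4*sqrt(7)), {sqrt(3), 7*sqrt(7)}), ProductSet(Range(0, 12, 1), Interval.Ropen(-3/5, sqrt(3))))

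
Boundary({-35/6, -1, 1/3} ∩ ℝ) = {-35/6, -1, 1/3}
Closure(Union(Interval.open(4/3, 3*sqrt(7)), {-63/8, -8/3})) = Union({-63/8, -8/3}, Interval(4/3, 3*sqrt(7)))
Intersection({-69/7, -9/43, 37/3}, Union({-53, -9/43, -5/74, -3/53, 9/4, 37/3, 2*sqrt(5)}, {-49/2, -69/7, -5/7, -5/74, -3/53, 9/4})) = {-69/7, -9/43, 37/3}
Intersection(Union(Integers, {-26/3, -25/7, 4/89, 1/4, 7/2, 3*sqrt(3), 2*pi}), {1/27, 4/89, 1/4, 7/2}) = {4/89, 1/4, 7/2}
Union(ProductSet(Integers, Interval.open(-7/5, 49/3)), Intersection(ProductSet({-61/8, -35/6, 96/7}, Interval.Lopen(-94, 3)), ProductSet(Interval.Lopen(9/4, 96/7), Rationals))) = Union(ProductSet({96/7}, Intersection(Interval.Lopen(-94, 3), Rationals)), ProductSet(Integers, Interval.open(-7/5, 49/3)))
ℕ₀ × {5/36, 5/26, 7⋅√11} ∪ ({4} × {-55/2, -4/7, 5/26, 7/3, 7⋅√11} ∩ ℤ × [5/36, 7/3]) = ({4} × {5/26, 7/3}) ∪ (ℕ₀ × {5/36, 5/26, 7⋅√11})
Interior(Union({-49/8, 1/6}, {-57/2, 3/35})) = EmptySet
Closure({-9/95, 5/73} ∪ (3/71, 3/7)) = {-9/95} ∪ [3/71, 3/7]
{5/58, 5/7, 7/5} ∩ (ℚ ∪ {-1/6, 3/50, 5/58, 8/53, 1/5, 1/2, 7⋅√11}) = {5/58, 5/7, 7/5}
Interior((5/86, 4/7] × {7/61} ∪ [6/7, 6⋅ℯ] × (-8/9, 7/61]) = (6/7, 6⋅ℯ) × (-8/9, 7/61)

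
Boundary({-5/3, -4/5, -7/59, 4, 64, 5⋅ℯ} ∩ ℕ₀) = {4, 64}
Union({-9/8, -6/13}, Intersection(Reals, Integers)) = Union({-9/8, -6/13}, Integers)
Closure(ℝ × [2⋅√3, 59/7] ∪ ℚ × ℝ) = ℝ × (-∞, ∞)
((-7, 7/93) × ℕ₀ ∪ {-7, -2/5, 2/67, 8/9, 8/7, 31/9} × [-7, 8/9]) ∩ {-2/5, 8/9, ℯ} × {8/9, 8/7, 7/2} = {-2/5, 8/9} × {8/9}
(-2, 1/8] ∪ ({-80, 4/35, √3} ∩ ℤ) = {-80} ∪ (-2, 1/8]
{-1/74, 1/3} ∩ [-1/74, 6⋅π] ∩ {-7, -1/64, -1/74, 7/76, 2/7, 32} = {-1/74}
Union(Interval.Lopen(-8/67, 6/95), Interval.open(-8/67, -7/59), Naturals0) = Union(Interval.Lopen(-8/67, 6/95), Naturals0)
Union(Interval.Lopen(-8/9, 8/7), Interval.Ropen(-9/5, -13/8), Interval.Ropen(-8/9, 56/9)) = Union(Interval.Ropen(-9/5, -13/8), Interval.Ropen(-8/9, 56/9))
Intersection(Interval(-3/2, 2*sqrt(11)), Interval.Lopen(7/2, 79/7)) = Interval.Lopen(7/2, 2*sqrt(11))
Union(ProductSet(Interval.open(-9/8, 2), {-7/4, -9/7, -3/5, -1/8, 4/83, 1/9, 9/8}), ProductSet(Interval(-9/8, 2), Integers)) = Union(ProductSet(Interval(-9/8, 2), Integers), ProductSet(Interval.open(-9/8, 2), {-7/4, -9/7, -3/5, -1/8, 4/83, 1/9, 9/8}))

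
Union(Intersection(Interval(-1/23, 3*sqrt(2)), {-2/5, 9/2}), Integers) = Integers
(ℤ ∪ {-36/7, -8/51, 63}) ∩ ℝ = ℤ ∪ {-36/7, -8/51}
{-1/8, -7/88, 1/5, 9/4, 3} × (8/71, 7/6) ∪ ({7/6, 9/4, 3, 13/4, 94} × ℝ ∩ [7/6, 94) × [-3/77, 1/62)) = ({7/6, 9/4, 3, 13/4} × [-3/77, 1/62)) ∪ ({-1/8, -7/88, 1/5, 9/4, 3} × (8/71, 7/6))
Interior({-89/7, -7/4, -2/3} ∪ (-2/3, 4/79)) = (-2/3, 4/79)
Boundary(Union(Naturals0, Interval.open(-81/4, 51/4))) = Union(Complement(Naturals0, Interval.open(-81/4, 51/4)), {-81/4, 51/4})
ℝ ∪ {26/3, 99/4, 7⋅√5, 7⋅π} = ℝ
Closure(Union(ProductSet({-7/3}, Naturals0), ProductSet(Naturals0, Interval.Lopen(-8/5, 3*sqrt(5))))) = Union(ProductSet({-7/3}, Naturals0), ProductSet(Naturals0, Interval(-8/5, 3*sqrt(5))))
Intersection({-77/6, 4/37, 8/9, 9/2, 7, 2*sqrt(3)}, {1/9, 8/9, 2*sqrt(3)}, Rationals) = {8/9}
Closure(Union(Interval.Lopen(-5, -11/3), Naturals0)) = Union(Complement(Naturals0, Interval.open(-5, -11/3)), Interval(-5, -11/3), Naturals0)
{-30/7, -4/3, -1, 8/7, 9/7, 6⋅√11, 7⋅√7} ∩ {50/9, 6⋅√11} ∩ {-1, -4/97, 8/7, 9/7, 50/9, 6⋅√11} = {6⋅√11}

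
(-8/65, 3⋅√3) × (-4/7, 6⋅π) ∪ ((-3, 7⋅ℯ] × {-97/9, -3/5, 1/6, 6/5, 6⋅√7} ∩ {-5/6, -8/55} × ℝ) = ({-5/6, -8/55} × {-97/9, -3/5, 1/6, 6/5, 6⋅√7}) ∪ ((-8/65, 3⋅√3) × (-4/7, 6⋅π))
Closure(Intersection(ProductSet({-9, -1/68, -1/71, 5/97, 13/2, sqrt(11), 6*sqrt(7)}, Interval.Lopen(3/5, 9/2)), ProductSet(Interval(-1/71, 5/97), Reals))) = ProductSet({-1/71, 5/97}, Interval(3/5, 9/2))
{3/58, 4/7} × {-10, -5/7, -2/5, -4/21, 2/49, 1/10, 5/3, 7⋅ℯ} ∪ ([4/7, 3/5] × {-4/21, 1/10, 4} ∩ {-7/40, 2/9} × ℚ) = {3/58, 4/7} × {-10, -5/7, -2/5, -4/21, 2/49, 1/10, 5/3, 7⋅ℯ}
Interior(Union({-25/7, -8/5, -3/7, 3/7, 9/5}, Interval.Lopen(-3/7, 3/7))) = Interval.open(-3/7, 3/7)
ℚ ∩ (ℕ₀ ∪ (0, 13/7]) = ℕ₀ ∪ (ℚ ∩ [0, 13/7])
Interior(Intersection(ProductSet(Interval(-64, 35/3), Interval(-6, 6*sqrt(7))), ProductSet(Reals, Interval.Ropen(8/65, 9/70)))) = ProductSet(Interval.open(-64, 35/3), Interval.open(8/65, 9/70))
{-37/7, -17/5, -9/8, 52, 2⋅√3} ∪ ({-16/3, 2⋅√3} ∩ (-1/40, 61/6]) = {-37/7, -17/5, -9/8, 52, 2⋅√3}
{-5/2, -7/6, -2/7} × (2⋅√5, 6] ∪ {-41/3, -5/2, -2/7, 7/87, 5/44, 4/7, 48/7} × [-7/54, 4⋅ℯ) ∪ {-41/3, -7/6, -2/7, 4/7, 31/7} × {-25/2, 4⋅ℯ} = ({-41/3, -7/6, -2/7, 4/7, 31/7} × {-25/2, 4⋅ℯ}) ∪ ({-5/2, -7/6, -2/7} × (2⋅√5, 6]) ∪ ({-41/3, -5/2, -2/7, 7/87, 5/44, 4/7, 48/7} × [-7/54, 4⋅ℯ))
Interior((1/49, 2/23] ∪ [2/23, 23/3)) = (1/49, 23/3)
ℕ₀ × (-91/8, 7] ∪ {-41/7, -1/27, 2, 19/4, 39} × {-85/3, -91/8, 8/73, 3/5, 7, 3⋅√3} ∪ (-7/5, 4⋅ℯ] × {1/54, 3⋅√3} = (ℕ₀ × (-91/8, 7]) ∪ ((-7/5, 4⋅ℯ] × {1/54, 3⋅√3}) ∪ ({-41/7, -1/27, 2, 19/4, 39} × {-85/3, -91/8, 8/73, 3/5, 7, 3⋅√3})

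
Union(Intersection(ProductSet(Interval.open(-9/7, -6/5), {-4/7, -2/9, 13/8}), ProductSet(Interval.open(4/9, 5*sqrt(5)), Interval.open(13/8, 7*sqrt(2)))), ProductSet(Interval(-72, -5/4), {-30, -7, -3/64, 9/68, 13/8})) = ProductSet(Interval(-72, -5/4), {-30, -7, -3/64, 9/68, 13/8})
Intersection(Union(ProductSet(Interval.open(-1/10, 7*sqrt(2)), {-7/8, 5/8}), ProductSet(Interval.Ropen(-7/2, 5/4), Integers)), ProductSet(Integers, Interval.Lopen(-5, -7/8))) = Union(ProductSet(Range(-3, 2, 1), Range(-4, 0, 1)), ProductSet(Range(0, 10, 1), {-7/8}))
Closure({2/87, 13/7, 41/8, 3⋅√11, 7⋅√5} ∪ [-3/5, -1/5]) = [-3/5, -1/5] ∪ {2/87, 13/7, 41/8, 3⋅√11, 7⋅√5}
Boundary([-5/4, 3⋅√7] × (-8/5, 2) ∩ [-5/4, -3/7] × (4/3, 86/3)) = ({-5/4, -3/7} × [4/3, 2]) ∪ ([-5/4, -3/7] × {4/3, 2})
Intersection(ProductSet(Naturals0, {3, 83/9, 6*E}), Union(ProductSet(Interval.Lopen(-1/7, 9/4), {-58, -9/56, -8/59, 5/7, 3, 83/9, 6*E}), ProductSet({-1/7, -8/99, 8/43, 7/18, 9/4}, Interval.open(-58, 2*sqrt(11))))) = ProductSet(Range(0, 3, 1), {3, 83/9, 6*E})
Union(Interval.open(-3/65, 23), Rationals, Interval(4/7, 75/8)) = Union(Interval(-3/65, 23), Rationals)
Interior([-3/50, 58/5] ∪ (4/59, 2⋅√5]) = (-3/50, 58/5)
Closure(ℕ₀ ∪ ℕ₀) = ℕ₀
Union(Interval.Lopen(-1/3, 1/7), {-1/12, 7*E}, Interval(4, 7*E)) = Union(Interval.Lopen(-1/3, 1/7), Interval(4, 7*E))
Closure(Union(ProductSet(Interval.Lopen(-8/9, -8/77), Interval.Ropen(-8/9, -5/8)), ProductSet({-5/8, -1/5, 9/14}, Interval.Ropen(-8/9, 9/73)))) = Union(ProductSet({-8/9, -8/77}, Interval(-8/9, -5/8)), ProductSet({-5/8, -1/5, 9/14}, Interval(-8/9, 9/73)), ProductSet(Interval(-8/9, -8/77), {-8/9, -5/8}), ProductSet(Interval.Lopen(-8/9, -8/77), Interval.Ropen(-8/9, -5/8)))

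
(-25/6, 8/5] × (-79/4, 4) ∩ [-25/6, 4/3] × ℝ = (-25/6, 4/3] × (-79/4, 4)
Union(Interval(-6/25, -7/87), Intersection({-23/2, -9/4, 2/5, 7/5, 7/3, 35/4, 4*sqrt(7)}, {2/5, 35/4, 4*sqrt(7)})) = Union({2/5, 35/4, 4*sqrt(7)}, Interval(-6/25, -7/87))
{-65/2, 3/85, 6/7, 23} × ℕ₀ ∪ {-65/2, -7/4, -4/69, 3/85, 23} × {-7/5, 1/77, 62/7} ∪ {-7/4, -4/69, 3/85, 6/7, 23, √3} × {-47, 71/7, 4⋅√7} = ({-65/2, 3/85, 6/7, 23} × ℕ₀) ∪ ({-65/2, -7/4, -4/69, 3/85, 23} × {-7/5, 1/77, 62/7}) ∪ ({-7/4, -4/69, 3/85, 6/7, 23, √3} × {-47, 71/7, 4⋅√7})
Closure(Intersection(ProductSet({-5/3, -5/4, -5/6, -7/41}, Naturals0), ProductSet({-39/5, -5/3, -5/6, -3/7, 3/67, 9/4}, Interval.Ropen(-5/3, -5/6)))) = EmptySet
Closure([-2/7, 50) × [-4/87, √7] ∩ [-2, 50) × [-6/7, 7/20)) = ({-2/7, 50} × [-4/87, 7/20]) ∪ ([-2/7, 50] × {-4/87, 7/20}) ∪ ([-2/7, 50) × [-4/87, 7/20))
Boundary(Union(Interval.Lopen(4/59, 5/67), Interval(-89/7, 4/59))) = {-89/7, 5/67}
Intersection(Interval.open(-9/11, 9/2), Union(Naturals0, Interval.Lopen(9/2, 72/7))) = Range(0, 5, 1)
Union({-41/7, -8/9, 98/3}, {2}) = {-41/7, -8/9, 2, 98/3}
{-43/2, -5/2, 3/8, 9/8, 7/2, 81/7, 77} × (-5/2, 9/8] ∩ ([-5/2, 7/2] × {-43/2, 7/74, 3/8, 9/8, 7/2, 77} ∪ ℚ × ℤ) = ({-5/2, 3/8, 9/8, 7/2} × {7/74, 3/8, 9/8}) ∪ ({-43/2, -5/2, 3/8, 9/8, 7/2, 81/7, 77} × {-2, -1, 0, 1})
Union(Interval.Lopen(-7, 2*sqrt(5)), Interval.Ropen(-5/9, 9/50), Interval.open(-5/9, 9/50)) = Interval.Lopen(-7, 2*sqrt(5))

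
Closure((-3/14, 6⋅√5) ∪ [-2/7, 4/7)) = [-2/7, 6⋅√5]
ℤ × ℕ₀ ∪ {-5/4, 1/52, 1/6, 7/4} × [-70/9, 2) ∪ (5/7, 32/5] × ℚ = (ℤ × ℕ₀) ∪ ((5/7, 32/5] × ℚ) ∪ ({-5/4, 1/52, 1/6, 7/4} × [-70/9, 2))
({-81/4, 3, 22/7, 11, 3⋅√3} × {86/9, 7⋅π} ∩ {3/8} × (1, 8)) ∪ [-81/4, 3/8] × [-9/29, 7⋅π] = [-81/4, 3/8] × [-9/29, 7⋅π]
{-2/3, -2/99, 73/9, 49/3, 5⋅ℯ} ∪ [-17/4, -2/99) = [-17/4, -2/99] ∪ {73/9, 49/3, 5⋅ℯ}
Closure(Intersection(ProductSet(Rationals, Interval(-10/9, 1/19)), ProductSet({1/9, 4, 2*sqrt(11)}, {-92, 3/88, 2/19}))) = ProductSet({1/9, 4}, {3/88})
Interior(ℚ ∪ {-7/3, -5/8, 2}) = ∅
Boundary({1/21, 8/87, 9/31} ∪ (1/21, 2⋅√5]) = {1/21, 2⋅√5}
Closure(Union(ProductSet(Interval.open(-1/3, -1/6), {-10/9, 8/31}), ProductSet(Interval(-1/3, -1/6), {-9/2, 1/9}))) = ProductSet(Interval(-1/3, -1/6), {-9/2, -10/9, 1/9, 8/31})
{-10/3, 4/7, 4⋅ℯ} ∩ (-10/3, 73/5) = {4/7, 4⋅ℯ}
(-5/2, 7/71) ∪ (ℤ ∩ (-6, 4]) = {-5, -4, …, 4} ∪ (-5/2, 7/71)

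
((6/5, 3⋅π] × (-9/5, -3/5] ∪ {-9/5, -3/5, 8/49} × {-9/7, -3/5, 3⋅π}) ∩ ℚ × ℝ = ({-9/5, -3/5, 8/49} × {-9/7, -3/5, 3⋅π}) ∪ ((ℚ ∩ (6/5, 3⋅π]) × (-9/5, -3/5])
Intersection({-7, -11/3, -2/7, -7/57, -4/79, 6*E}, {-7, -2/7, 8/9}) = {-7, -2/7}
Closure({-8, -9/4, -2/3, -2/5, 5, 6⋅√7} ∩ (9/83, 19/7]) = ∅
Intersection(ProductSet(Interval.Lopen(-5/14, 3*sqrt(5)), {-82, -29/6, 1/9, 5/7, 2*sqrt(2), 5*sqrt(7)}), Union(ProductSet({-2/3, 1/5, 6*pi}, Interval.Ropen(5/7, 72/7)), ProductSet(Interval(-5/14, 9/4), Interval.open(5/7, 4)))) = Union(ProductSet({1/5}, {5/7, 2*sqrt(2)}), ProductSet(Interval.Lopen(-5/14, 9/4), {2*sqrt(2)}))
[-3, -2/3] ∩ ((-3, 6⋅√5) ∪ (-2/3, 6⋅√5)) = (-3, -2/3]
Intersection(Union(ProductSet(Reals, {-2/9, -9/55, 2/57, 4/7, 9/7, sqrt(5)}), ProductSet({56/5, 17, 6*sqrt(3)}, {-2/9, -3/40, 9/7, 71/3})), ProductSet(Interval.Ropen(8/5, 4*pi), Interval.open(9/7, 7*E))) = ProductSet(Interval.Ropen(8/5, 4*pi), {sqrt(5)})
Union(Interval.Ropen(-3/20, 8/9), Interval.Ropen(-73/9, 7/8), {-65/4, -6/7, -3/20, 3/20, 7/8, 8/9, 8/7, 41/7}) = Union({-65/4, 8/7, 41/7}, Interval(-73/9, 8/9))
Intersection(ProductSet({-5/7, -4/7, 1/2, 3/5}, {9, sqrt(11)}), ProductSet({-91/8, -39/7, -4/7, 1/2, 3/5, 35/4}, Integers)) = ProductSet({-4/7, 1/2, 3/5}, {9})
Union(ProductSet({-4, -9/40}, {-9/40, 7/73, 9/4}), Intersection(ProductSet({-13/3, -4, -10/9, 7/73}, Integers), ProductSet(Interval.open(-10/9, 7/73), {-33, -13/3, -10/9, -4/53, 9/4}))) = ProductSet({-4, -9/40}, {-9/40, 7/73, 9/4})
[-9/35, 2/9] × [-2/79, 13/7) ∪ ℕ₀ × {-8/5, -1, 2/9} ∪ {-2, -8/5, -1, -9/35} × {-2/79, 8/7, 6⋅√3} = (ℕ₀ × {-8/5, -1, 2/9}) ∪ ([-9/35, 2/9] × [-2/79, 13/7)) ∪ ({-2, -8/5, -1, -9/35} × {-2/79, 8/7, 6⋅√3})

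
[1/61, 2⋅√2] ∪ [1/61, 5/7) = [1/61, 2⋅√2]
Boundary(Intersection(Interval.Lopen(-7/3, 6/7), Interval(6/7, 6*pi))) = {6/7}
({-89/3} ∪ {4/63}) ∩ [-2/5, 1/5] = {4/63}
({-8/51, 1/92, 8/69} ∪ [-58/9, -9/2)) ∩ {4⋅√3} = ∅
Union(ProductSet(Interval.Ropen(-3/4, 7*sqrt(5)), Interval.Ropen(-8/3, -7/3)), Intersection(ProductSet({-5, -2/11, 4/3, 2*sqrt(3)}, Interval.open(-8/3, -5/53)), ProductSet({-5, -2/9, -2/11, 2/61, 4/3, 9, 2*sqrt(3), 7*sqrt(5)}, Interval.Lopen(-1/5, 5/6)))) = Union(ProductSet({-5, -2/11, 4/3, 2*sqrt(3)}, Interval.open(-1/5, -5/53)), ProductSet(Interval.Ropen(-3/4, 7*sqrt(5)), Interval.Ropen(-8/3, -7/3)))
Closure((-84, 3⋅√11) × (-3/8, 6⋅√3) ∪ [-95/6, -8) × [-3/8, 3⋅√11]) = ([-95/6, -8) × [-3/8, 3⋅√11]) ∪ ({-84, 3⋅√11} × [-3/8, 6⋅√3]) ∪ ([-84, 3⋅√11] × {-3/8, 6⋅√3}) ∪ ((-84, 3⋅√11) × (-3/8, 6⋅√3))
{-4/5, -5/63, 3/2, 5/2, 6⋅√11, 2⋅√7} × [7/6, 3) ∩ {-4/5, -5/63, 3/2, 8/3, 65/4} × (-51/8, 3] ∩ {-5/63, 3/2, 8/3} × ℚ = {-5/63, 3/2} × (ℚ ∩ [7/6, 3))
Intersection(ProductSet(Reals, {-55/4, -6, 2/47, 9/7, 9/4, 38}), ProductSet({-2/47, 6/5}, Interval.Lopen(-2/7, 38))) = ProductSet({-2/47, 6/5}, {2/47, 9/7, 9/4, 38})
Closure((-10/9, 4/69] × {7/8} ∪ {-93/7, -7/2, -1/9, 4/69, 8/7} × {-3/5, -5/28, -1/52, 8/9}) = ([-10/9, 4/69] × {7/8}) ∪ ({-93/7, -7/2, -1/9, 4/69, 8/7} × {-3/5, -5/28, -1/52, 8/9})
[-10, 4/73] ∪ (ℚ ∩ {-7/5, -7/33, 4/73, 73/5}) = [-10, 4/73] ∪ {73/5}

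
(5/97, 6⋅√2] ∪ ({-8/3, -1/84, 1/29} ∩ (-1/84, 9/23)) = {1/29} ∪ (5/97, 6⋅√2]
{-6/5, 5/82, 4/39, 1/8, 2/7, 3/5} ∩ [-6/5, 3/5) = {-6/5, 5/82, 4/39, 1/8, 2/7}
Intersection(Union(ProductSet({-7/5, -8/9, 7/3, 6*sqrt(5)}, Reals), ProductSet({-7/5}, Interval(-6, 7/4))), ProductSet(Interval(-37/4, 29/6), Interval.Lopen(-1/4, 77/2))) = ProductSet({-7/5, -8/9, 7/3}, Interval.Lopen(-1/4, 77/2))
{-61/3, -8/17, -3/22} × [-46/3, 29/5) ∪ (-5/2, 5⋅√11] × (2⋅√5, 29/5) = ({-61/3, -8/17, -3/22} × [-46/3, 29/5)) ∪ ((-5/2, 5⋅√11] × (2⋅√5, 29/5))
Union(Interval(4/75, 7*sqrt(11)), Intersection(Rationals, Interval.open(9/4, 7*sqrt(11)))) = Union(Intersection(Interval.open(9/4, 7*sqrt(11)), Rationals), Interval(4/75, 7*sqrt(11)))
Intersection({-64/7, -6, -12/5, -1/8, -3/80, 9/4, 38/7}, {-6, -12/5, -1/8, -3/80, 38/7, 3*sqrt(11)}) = {-6, -12/5, -1/8, -3/80, 38/7}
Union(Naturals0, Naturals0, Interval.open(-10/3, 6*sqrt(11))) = Union(Interval.open(-10/3, 6*sqrt(11)), Naturals0)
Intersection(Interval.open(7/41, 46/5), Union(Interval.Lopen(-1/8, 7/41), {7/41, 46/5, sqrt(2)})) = {sqrt(2)}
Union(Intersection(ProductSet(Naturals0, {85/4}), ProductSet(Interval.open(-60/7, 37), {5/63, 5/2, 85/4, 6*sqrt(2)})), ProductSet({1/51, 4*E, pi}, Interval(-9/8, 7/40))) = Union(ProductSet({1/51, 4*E, pi}, Interval(-9/8, 7/40)), ProductSet(Range(0, 37, 1), {85/4}))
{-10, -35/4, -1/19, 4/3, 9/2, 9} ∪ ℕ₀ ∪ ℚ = ℚ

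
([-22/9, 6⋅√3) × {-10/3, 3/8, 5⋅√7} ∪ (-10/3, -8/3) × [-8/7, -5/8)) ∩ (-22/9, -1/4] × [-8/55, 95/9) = (-22/9, -1/4] × {3/8}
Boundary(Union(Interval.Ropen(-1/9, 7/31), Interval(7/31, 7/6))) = {-1/9, 7/6}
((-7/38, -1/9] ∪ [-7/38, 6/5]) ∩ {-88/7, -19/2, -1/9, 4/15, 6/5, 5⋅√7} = {-1/9, 4/15, 6/5}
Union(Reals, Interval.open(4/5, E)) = Interval(-oo, oo)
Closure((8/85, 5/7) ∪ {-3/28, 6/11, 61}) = {-3/28, 61} ∪ [8/85, 5/7]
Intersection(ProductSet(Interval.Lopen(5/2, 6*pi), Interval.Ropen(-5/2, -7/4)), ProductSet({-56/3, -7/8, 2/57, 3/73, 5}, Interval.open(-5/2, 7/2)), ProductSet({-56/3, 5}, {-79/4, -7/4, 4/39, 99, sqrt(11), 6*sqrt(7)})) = EmptySet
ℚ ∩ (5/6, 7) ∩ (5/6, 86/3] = ℚ ∩ (5/6, 7)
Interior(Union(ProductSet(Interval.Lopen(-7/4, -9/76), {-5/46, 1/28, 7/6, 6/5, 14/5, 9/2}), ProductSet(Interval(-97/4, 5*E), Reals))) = ProductSet(Interval.open(-97/4, 5*E), Reals)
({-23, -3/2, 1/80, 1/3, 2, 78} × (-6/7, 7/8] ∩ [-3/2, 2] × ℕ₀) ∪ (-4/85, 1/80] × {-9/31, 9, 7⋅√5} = ({-3/2, 1/80, 1/3, 2} × {0}) ∪ ((-4/85, 1/80] × {-9/31, 9, 7⋅√5})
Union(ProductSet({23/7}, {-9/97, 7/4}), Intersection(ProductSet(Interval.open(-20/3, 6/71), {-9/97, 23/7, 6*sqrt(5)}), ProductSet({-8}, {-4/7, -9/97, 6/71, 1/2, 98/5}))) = ProductSet({23/7}, {-9/97, 7/4})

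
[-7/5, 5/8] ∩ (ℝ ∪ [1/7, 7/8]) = [-7/5, 5/8]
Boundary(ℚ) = ℝ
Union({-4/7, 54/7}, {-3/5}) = {-3/5, -4/7, 54/7}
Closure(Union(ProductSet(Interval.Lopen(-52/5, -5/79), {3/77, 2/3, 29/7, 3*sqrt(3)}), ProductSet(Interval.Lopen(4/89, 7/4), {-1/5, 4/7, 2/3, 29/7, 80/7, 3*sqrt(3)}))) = Union(ProductSet(Interval(-52/5, -5/79), {3/77, 2/3, 29/7, 3*sqrt(3)}), ProductSet(Interval(4/89, 7/4), {-1/5, 4/7, 2/3, 29/7, 80/7, 3*sqrt(3)}))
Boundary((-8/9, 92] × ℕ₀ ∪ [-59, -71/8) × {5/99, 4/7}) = ([-8/9, 92] × ℕ₀) ∪ ([-59, -71/8] × {5/99, 4/7})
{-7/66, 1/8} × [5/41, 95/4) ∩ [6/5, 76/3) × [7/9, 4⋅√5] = ∅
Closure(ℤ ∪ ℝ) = ℝ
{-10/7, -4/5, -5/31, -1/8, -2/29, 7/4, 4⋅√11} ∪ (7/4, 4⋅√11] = {-10/7, -4/5, -5/31, -1/8, -2/29} ∪ [7/4, 4⋅√11]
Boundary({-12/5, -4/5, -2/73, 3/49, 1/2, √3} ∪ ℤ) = ℤ ∪ {-12/5, -4/5, -2/73, 3/49, 1/2, √3}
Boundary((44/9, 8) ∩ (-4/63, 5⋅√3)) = {44/9, 8}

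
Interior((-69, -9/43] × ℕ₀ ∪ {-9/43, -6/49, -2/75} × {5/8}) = ∅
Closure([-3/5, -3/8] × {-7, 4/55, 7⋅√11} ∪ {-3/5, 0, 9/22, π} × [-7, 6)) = ({-3/5, 0, 9/22, π} × [-7, 6]) ∪ ([-3/5, -3/8] × {-7, 4/55, 7⋅√11})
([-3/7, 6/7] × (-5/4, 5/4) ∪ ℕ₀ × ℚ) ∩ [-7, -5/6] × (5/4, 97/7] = ∅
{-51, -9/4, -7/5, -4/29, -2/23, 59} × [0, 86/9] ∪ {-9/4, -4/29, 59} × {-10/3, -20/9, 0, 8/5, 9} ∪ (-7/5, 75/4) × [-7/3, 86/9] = ({-9/4, -4/29, 59} × {-10/3, -20/9, 0, 8/5, 9}) ∪ ((-7/5, 75/4) × [-7/3, 86/9]) ∪ ({-51, -9/4, -7/5, -4/29, -2/23, 59} × [0, 86/9])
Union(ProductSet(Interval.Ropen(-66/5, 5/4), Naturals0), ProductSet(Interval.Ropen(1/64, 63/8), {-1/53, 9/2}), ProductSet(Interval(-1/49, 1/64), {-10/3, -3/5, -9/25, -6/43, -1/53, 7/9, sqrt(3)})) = Union(ProductSet(Interval.Ropen(-66/5, 5/4), Naturals0), ProductSet(Interval(-1/49, 1/64), {-10/3, -3/5, -9/25, -6/43, -1/53, 7/9, sqrt(3)}), ProductSet(Interval.Ropen(1/64, 63/8), {-1/53, 9/2}))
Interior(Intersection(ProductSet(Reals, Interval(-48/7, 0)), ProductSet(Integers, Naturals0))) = EmptySet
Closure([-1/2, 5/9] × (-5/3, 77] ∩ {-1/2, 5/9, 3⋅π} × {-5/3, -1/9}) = {-1/2, 5/9} × {-1/9}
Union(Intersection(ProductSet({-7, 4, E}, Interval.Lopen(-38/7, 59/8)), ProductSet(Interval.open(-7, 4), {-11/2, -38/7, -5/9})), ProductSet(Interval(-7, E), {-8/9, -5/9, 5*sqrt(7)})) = ProductSet(Interval(-7, E), {-8/9, -5/9, 5*sqrt(7)})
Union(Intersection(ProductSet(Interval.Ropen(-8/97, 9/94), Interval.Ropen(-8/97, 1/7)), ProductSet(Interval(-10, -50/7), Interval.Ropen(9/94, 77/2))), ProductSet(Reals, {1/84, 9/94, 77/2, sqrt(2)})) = ProductSet(Reals, {1/84, 9/94, 77/2, sqrt(2)})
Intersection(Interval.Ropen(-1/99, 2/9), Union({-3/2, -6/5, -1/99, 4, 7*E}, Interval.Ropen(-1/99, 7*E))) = Interval.Ropen(-1/99, 2/9)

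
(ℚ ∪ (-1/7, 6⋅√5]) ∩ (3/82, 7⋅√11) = (3/82, 6⋅√5] ∪ (ℚ ∩ (3/82, 7⋅√11))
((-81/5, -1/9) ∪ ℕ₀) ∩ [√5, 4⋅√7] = {3, 4, …, 10}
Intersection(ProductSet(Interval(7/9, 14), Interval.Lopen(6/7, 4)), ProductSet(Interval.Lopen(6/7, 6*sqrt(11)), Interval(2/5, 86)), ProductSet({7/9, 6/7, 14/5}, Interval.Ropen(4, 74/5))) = ProductSet({14/5}, {4})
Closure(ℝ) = ℝ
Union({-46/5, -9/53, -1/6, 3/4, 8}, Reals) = Reals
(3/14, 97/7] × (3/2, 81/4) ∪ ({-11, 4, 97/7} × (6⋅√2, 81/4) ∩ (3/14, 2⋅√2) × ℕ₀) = (3/14, 97/7] × (3/2, 81/4)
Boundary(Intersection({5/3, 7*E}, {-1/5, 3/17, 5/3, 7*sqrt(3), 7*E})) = {5/3, 7*E}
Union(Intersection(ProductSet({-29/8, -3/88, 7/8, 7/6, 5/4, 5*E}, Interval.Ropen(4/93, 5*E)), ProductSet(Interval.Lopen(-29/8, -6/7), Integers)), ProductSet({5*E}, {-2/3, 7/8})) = ProductSet({5*E}, {-2/3, 7/8})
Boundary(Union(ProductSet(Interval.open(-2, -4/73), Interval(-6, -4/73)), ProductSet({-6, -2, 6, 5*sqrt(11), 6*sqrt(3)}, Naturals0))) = Union(ProductSet({-2, -4/73}, Interval(-6, -4/73)), ProductSet({-6, -2, 6, 5*sqrt(11), 6*sqrt(3)}, Union(Complement(Naturals0, Interval.open(-6, -4/73)), Naturals0)), ProductSet(Interval(-2, -4/73), {-6, -4/73}))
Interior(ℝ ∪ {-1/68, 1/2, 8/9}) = ℝ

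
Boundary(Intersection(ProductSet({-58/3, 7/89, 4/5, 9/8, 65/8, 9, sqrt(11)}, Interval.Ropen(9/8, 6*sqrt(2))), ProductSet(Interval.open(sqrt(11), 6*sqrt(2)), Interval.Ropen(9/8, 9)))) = ProductSet({65/8}, Interval(9/8, 6*sqrt(2)))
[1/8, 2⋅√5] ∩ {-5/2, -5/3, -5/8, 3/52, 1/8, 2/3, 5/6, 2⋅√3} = {1/8, 2/3, 5/6, 2⋅√3}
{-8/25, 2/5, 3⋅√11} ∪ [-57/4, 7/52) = [-57/4, 7/52) ∪ {2/5, 3⋅√11}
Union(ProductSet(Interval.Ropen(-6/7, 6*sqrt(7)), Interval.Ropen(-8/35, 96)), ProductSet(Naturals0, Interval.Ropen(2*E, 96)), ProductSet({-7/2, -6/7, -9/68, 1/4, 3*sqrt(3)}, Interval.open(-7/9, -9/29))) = Union(ProductSet({-7/2, -6/7, -9/68, 1/4, 3*sqrt(3)}, Interval.open(-7/9, -9/29)), ProductSet(Interval.Ropen(-6/7, 6*sqrt(7)), Interval.Ropen(-8/35, 96)), ProductSet(Naturals0, Interval.Ropen(2*E, 96)))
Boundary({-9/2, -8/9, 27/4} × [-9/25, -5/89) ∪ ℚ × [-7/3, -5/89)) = ℝ × [-7/3, -5/89]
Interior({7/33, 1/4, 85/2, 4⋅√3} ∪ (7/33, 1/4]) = (7/33, 1/4)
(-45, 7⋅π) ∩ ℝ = (-45, 7⋅π)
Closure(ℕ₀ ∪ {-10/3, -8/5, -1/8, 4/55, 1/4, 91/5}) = {-10/3, -8/5, -1/8, 4/55, 1/4, 91/5} ∪ ℕ₀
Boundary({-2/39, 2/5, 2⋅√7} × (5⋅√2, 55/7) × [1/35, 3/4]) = {-2/39, 2/5, 2⋅√7} × [5⋅√2, 55/7] × [1/35, 3/4]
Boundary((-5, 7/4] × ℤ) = [-5, 7/4] × ℤ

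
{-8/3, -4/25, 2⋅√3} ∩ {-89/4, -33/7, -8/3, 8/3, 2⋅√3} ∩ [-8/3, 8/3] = {-8/3}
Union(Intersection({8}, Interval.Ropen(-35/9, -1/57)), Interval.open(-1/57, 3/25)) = Interval.open(-1/57, 3/25)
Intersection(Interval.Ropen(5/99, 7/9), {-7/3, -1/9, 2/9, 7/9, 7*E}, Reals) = {2/9}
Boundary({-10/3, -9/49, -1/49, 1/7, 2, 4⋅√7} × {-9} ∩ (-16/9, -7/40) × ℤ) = {-9/49} × {-9}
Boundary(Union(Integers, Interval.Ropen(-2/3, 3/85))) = Union(Complement(Integers, Interval.open(-2/3, 3/85)), {-2/3, 3/85})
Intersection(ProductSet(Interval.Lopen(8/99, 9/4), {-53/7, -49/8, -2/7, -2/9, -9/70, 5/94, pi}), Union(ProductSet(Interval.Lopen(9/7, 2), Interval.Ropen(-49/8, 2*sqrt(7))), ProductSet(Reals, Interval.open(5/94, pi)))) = ProductSet(Interval.Lopen(9/7, 2), {-49/8, -2/7, -2/9, -9/70, 5/94, pi})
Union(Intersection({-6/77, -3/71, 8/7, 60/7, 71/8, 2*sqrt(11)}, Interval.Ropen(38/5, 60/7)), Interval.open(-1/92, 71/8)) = Interval.open(-1/92, 71/8)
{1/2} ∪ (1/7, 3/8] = (1/7, 3/8] ∪ {1/2}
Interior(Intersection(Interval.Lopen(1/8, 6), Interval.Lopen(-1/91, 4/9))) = Interval.open(1/8, 4/9)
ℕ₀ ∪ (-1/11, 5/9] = (-1/11, 5/9] ∪ ℕ₀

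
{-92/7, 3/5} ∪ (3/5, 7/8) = {-92/7} ∪ [3/5, 7/8)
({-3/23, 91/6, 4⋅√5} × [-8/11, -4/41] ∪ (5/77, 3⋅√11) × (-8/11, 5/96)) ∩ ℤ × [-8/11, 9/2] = {1, 2, …, 9} × (-8/11, 5/96)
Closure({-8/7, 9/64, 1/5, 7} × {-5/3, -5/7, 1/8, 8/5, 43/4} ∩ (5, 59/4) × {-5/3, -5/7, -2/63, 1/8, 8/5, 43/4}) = {7} × {-5/3, -5/7, 1/8, 8/5, 43/4}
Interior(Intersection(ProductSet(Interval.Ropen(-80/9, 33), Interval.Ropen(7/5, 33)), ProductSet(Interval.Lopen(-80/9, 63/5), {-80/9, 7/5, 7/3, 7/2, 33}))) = EmptySet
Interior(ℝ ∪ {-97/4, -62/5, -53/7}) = ℝ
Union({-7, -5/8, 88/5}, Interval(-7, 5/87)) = Union({88/5}, Interval(-7, 5/87))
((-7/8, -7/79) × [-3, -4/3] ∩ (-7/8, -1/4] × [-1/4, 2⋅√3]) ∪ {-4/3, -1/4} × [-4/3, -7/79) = {-4/3, -1/4} × [-4/3, -7/79)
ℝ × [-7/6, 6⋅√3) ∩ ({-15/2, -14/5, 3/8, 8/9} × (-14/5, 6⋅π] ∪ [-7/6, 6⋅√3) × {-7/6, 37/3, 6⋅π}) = ([-7/6, 6⋅√3) × {-7/6}) ∪ ({-15/2, -14/5, 3/8, 8/9} × [-7/6, 6⋅√3))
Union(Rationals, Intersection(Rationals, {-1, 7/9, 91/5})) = Rationals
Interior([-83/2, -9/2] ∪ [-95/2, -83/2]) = (-95/2, -9/2)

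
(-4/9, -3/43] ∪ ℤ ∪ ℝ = (-∞, ∞)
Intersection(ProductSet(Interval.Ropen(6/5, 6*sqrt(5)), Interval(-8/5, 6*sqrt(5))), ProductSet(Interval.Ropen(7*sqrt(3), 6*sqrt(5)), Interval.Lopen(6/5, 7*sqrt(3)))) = ProductSet(Interval.Ropen(7*sqrt(3), 6*sqrt(5)), Interval.Lopen(6/5, 7*sqrt(3)))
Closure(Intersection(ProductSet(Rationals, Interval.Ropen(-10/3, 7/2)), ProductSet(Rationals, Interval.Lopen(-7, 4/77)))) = ProductSet(Reals, Interval(-10/3, 4/77))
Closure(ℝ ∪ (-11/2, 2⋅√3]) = (-∞, ∞)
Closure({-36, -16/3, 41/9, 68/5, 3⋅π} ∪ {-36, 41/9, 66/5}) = {-36, -16/3, 41/9, 66/5, 68/5, 3⋅π}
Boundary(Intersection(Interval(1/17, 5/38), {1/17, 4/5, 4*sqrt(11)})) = {1/17}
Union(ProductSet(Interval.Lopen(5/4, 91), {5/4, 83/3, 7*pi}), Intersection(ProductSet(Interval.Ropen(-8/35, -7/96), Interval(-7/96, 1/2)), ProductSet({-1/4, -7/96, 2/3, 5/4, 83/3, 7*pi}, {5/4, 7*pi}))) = ProductSet(Interval.Lopen(5/4, 91), {5/4, 83/3, 7*pi})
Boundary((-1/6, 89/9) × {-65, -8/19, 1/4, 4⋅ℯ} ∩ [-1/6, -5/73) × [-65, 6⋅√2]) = [-1/6, -5/73] × {-65, -8/19, 1/4}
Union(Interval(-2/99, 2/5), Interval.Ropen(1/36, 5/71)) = Interval(-2/99, 2/5)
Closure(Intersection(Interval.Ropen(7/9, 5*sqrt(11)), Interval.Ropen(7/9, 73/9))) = Interval(7/9, 73/9)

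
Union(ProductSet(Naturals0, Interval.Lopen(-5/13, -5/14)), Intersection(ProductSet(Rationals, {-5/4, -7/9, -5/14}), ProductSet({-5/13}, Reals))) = Union(ProductSet({-5/13}, {-5/4, -7/9, -5/14}), ProductSet(Naturals0, Interval.Lopen(-5/13, -5/14)))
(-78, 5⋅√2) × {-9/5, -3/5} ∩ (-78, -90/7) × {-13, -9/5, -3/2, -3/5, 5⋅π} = (-78, -90/7) × {-9/5, -3/5}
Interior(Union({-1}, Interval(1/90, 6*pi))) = Interval.open(1/90, 6*pi)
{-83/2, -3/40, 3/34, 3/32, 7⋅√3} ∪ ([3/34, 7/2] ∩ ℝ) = {-83/2, -3/40, 7⋅√3} ∪ [3/34, 7/2]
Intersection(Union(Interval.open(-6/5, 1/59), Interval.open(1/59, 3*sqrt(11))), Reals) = Union(Interval.open(-6/5, 1/59), Interval.open(1/59, 3*sqrt(11)))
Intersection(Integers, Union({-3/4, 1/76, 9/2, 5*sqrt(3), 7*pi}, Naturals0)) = Naturals0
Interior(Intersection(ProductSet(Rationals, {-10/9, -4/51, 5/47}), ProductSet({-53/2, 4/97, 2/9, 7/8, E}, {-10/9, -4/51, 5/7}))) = EmptySet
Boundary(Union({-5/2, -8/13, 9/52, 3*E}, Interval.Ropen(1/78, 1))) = {-5/2, -8/13, 1/78, 1, 3*E}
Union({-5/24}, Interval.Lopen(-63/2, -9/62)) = Interval.Lopen(-63/2, -9/62)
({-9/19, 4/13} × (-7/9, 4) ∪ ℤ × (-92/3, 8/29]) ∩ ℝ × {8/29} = (ℤ ∪ {-9/19, 4/13}) × {8/29}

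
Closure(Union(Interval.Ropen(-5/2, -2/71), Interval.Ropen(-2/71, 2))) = Interval(-5/2, 2)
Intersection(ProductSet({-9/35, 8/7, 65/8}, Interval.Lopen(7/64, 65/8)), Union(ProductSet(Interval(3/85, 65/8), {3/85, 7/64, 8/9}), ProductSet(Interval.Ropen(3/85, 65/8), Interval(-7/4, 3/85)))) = ProductSet({8/7, 65/8}, {8/9})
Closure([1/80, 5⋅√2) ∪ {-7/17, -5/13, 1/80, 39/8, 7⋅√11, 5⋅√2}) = {-7/17, -5/13, 7⋅√11} ∪ [1/80, 5⋅√2]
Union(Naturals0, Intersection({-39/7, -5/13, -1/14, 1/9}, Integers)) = Naturals0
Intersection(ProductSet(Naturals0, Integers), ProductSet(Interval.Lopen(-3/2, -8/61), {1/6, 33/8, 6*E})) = EmptySet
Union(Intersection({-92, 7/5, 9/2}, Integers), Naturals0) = Union({-92}, Naturals0)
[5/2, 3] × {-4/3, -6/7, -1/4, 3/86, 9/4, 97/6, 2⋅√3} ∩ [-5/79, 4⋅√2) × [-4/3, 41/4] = [5/2, 3] × {-4/3, -6/7, -1/4, 3/86, 9/4, 2⋅√3}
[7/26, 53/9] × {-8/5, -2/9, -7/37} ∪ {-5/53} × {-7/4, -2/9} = ({-5/53} × {-7/4, -2/9}) ∪ ([7/26, 53/9] × {-8/5, -2/9, -7/37})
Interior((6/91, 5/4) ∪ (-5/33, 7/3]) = (-5/33, 7/3)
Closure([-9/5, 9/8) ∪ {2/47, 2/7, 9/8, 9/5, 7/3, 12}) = [-9/5, 9/8] ∪ {9/5, 7/3, 12}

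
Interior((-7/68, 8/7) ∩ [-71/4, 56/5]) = (-7/68, 8/7)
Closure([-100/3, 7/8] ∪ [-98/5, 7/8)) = [-100/3, 7/8]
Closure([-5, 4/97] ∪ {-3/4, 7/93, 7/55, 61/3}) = [-5, 4/97] ∪ {7/93, 7/55, 61/3}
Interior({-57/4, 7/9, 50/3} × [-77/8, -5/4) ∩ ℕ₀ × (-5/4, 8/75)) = ∅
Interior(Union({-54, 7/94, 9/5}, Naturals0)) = EmptySet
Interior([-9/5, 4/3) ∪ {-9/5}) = (-9/5, 4/3)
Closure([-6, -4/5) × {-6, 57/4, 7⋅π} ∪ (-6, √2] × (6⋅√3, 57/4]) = ([-6, -4/5] × {-6, 57/4, 7⋅π}) ∪ ({-6, √2} × [6⋅√3, 57/4]) ∪ ([-6, √2] × {57/4, 6⋅√3}) ∪ ((-6, √2] × (6⋅√3, 57/4])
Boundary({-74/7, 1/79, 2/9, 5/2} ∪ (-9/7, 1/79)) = {-74/7, -9/7, 1/79, 2/9, 5/2}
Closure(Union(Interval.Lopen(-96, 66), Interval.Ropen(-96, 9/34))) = Interval(-96, 66)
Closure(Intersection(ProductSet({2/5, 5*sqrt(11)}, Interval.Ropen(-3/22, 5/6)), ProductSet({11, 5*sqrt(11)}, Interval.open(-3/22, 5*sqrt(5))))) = ProductSet({5*sqrt(11)}, Interval(-3/22, 5/6))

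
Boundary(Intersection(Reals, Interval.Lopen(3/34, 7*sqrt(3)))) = {3/34, 7*sqrt(3)}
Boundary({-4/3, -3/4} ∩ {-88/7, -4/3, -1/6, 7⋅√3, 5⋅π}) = {-4/3}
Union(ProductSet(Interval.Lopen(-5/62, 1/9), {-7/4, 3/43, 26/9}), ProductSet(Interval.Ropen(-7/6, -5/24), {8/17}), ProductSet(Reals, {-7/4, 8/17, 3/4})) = Union(ProductSet(Interval.Lopen(-5/62, 1/9), {-7/4, 3/43, 26/9}), ProductSet(Reals, {-7/4, 8/17, 3/4}))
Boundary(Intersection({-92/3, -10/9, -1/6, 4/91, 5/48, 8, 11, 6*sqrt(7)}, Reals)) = {-92/3, -10/9, -1/6, 4/91, 5/48, 8, 11, 6*sqrt(7)}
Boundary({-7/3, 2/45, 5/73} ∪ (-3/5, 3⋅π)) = {-7/3, -3/5, 3⋅π}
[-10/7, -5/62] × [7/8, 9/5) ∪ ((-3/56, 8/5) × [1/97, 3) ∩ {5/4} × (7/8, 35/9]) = ({5/4} × (7/8, 3)) ∪ ([-10/7, -5/62] × [7/8, 9/5))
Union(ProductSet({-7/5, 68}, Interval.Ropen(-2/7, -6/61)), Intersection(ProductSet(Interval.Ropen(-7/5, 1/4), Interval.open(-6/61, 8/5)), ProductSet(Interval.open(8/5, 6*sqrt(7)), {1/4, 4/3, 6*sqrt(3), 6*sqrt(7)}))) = ProductSet({-7/5, 68}, Interval.Ropen(-2/7, -6/61))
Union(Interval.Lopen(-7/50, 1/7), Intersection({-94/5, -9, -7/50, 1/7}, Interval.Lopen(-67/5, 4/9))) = Union({-9}, Interval(-7/50, 1/7))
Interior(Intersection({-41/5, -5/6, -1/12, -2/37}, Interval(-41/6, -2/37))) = EmptySet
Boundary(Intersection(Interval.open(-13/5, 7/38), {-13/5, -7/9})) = {-7/9}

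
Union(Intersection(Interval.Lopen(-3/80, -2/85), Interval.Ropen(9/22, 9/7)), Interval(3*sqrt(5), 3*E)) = Interval(3*sqrt(5), 3*E)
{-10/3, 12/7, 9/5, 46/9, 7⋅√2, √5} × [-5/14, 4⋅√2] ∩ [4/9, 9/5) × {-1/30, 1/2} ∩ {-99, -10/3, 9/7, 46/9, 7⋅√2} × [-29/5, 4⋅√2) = ∅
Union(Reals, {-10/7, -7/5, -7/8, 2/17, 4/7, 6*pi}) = Reals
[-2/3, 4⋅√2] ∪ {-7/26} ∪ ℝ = (-∞, ∞)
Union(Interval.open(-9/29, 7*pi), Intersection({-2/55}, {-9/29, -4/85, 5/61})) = Interval.open(-9/29, 7*pi)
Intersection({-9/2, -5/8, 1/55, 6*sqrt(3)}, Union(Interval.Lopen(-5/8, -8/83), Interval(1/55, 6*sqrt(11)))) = {1/55, 6*sqrt(3)}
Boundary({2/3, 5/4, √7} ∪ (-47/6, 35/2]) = {-47/6, 35/2}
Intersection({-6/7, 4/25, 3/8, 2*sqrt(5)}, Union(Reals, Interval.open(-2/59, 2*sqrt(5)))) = {-6/7, 4/25, 3/8, 2*sqrt(5)}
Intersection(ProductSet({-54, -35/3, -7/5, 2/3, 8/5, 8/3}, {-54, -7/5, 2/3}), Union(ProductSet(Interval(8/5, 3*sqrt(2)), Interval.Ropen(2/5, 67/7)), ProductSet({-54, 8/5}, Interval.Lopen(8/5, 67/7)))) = ProductSet({8/5, 8/3}, {2/3})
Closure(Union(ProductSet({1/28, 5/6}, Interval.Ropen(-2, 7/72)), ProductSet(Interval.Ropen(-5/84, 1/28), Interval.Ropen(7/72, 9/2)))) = Union(ProductSet({-5/84, 1/28}, Interval(7/72, 9/2)), ProductSet({1/28, 5/6}, Interval(-2, 7/72)), ProductSet(Interval(-5/84, 1/28), {7/72, 9/2}), ProductSet(Interval.Ropen(-5/84, 1/28), Interval.Ropen(7/72, 9/2)))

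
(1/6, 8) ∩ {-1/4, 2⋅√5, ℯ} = {2⋅√5, ℯ}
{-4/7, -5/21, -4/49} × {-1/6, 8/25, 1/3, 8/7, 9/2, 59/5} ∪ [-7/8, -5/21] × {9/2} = ([-7/8, -5/21] × {9/2}) ∪ ({-4/7, -5/21, -4/49} × {-1/6, 8/25, 1/3, 8/7, 9/2, 59/5})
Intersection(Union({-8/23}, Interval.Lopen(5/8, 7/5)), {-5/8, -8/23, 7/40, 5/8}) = {-8/23}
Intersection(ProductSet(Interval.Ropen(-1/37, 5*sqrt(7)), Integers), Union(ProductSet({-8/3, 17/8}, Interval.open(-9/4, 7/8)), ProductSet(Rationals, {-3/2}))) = ProductSet({17/8}, Range(-2, 1, 1))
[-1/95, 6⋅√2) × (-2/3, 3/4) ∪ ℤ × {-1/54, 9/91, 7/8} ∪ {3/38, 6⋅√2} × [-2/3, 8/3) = (ℤ × {-1/54, 9/91, 7/8}) ∪ ({3/38, 6⋅√2} × [-2/3, 8/3)) ∪ ([-1/95, 6⋅√2) × (-2/3, 3/4))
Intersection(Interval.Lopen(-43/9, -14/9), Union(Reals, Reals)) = Interval.Lopen(-43/9, -14/9)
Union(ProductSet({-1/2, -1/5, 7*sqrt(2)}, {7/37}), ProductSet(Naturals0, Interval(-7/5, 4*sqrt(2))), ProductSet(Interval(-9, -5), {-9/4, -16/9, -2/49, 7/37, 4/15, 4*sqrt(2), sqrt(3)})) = Union(ProductSet({-1/2, -1/5, 7*sqrt(2)}, {7/37}), ProductSet(Interval(-9, -5), {-9/4, -16/9, -2/49, 7/37, 4/15, 4*sqrt(2), sqrt(3)}), ProductSet(Naturals0, Interval(-7/5, 4*sqrt(2))))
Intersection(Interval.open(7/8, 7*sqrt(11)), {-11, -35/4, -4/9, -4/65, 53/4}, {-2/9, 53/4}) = {53/4}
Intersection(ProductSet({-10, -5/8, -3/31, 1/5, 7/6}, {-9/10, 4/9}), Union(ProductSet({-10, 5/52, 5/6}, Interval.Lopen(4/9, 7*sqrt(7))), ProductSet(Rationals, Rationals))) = ProductSet({-10, -5/8, -3/31, 1/5, 7/6}, {-9/10, 4/9})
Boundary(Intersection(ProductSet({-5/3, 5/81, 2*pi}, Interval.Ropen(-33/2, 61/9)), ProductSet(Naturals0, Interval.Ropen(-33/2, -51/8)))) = EmptySet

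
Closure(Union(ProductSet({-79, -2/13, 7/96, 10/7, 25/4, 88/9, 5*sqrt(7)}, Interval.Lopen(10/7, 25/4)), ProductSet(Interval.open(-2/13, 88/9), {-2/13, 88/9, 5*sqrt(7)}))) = Union(ProductSet({-79, -2/13, 7/96, 10/7, 25/4, 88/9, 5*sqrt(7)}, Interval(10/7, 25/4)), ProductSet(Interval(-2/13, 88/9), {-2/13, 88/9, 5*sqrt(7)}))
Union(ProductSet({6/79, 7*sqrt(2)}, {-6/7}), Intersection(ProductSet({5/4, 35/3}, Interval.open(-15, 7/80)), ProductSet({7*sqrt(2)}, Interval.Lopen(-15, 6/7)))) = ProductSet({6/79, 7*sqrt(2)}, {-6/7})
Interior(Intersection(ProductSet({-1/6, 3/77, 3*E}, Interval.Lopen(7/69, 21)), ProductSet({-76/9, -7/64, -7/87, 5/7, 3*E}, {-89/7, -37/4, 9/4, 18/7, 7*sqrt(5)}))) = EmptySet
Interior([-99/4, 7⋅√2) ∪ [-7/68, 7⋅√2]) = (-99/4, 7⋅√2)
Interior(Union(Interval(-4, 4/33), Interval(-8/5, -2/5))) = Interval.open(-4, 4/33)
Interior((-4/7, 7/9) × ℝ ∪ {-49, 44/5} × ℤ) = (-4/7, 7/9) × (ℝ ∪ (ℝ \ ℤ))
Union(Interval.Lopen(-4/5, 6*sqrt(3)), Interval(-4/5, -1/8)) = Interval(-4/5, 6*sqrt(3))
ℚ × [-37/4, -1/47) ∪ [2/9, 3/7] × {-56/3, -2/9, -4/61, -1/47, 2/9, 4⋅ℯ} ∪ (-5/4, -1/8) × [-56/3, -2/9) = (ℚ × [-37/4, -1/47)) ∪ ((-5/4, -1/8) × [-56/3, -2/9)) ∪ ([2/9, 3/7] × {-56/3, -2/9, -4/61, -1/47, 2/9, 4⋅ℯ})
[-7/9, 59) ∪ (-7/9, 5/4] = [-7/9, 59)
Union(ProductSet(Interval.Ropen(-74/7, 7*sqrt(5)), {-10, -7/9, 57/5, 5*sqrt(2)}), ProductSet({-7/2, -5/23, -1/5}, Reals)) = Union(ProductSet({-7/2, -5/23, -1/5}, Reals), ProductSet(Interval.Ropen(-74/7, 7*sqrt(5)), {-10, -7/9, 57/5, 5*sqrt(2)}))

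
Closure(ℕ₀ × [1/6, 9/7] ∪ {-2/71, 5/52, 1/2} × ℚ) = ({-2/71, 5/52, 1/2} × ℝ) ∪ (ℕ₀ × [1/6, 9/7])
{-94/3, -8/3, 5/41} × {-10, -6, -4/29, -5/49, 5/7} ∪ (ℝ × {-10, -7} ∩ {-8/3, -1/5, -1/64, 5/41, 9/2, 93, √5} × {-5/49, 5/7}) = {-94/3, -8/3, 5/41} × {-10, -6, -4/29, -5/49, 5/7}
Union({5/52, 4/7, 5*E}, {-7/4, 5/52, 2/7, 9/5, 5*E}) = {-7/4, 5/52, 2/7, 4/7, 9/5, 5*E}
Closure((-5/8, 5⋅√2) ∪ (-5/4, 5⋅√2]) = [-5/4, 5⋅√2]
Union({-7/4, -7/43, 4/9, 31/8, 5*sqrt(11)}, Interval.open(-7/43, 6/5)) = Union({-7/4, 31/8, 5*sqrt(11)}, Interval.Ropen(-7/43, 6/5))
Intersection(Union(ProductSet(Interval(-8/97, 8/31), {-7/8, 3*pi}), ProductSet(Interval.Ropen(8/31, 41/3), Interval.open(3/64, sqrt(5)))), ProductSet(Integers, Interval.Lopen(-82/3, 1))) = Union(ProductSet(Range(0, 1, 1), {-7/8}), ProductSet(Range(1, 14, 1), Interval.Lopen(3/64, 1)))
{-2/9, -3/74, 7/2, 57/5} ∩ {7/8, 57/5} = {57/5}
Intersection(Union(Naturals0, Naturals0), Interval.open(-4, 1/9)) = Range(0, 1, 1)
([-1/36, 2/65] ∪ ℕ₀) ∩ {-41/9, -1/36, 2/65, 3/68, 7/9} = {-1/36, 2/65}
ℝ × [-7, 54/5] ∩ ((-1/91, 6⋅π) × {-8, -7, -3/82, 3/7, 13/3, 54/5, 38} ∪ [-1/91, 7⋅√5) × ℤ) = ([-1/91, 7⋅√5) × {-7, -6, …, 10}) ∪ ((-1/91, 6⋅π) × {-7, -3/82, 3/7, 13/3, 54/5})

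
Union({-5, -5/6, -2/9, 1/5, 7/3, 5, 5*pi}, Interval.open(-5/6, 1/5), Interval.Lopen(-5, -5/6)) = Union({7/3, 5, 5*pi}, Interval(-5, 1/5))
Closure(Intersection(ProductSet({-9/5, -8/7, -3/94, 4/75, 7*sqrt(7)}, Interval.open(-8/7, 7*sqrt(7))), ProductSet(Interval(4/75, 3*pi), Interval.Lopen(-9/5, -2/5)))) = ProductSet({4/75}, Interval(-8/7, -2/5))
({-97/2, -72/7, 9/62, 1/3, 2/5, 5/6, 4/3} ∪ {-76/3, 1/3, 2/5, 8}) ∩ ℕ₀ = {8}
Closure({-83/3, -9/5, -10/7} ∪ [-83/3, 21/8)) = [-83/3, 21/8]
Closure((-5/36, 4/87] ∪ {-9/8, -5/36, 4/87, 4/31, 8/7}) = {-9/8, 4/31, 8/7} ∪ [-5/36, 4/87]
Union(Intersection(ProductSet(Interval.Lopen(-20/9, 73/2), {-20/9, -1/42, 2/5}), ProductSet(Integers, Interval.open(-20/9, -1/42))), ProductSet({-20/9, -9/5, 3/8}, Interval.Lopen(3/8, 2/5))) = ProductSet({-20/9, -9/5, 3/8}, Interval.Lopen(3/8, 2/5))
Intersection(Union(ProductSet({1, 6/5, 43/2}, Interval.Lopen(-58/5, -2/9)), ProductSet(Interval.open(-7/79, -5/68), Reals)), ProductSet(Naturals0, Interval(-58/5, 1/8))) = ProductSet({1}, Interval.Lopen(-58/5, -2/9))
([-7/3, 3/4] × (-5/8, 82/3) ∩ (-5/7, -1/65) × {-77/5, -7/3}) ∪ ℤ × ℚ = ℤ × ℚ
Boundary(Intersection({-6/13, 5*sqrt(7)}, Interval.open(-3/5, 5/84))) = {-6/13}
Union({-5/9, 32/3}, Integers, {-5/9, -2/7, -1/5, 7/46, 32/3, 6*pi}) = Union({-5/9, -2/7, -1/5, 7/46, 32/3, 6*pi}, Integers)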